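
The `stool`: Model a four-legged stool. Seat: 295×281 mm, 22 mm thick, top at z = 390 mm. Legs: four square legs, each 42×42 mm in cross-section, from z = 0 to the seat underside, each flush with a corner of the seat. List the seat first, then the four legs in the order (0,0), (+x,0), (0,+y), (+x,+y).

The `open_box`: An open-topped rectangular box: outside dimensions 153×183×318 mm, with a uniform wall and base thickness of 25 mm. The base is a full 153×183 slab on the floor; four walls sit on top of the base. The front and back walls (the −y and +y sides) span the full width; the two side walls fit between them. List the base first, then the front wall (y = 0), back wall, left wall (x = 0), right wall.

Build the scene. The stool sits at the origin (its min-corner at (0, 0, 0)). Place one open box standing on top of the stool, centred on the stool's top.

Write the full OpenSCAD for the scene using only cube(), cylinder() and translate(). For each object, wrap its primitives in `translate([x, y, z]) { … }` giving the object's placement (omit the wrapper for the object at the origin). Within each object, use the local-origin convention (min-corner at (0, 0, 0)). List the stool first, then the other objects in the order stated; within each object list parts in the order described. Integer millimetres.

translate([0, 0, 368]) cube([295, 281, 22]);
cube([42, 42, 368]);
translate([253, 0, 0]) cube([42, 42, 368]);
translate([0, 239, 0]) cube([42, 42, 368]);
translate([253, 239, 0]) cube([42, 42, 368]);
translate([71, 49, 390]) {
  cube([153, 183, 25]);
  translate([0, 0, 25]) cube([153, 25, 293]);
  translate([0, 158, 25]) cube([153, 25, 293]);
  translate([0, 25, 25]) cube([25, 133, 293]);
  translate([128, 25, 25]) cube([25, 133, 293]);
}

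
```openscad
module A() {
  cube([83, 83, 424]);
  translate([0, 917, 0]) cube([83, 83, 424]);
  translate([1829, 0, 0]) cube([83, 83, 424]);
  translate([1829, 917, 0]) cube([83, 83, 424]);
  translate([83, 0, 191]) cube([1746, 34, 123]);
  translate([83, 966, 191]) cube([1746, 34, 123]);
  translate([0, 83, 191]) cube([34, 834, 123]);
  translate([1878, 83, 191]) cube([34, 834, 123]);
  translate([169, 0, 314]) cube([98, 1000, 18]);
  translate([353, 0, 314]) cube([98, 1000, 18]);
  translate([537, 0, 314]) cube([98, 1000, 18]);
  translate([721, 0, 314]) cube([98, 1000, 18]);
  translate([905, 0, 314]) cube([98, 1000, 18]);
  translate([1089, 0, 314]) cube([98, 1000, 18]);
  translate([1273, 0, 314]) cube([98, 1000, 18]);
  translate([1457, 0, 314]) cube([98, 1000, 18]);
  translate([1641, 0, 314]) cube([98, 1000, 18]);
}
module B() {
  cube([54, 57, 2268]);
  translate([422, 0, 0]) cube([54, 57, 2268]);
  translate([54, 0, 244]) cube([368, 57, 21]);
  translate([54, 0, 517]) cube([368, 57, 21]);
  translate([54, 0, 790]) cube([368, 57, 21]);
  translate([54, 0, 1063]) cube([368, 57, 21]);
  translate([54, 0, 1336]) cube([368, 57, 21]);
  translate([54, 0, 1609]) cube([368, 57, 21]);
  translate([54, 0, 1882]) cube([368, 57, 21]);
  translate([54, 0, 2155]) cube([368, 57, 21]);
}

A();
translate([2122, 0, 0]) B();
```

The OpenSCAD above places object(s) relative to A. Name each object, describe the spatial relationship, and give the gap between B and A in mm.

A is a bed frame. B is a ladder. The ladder is on the floor beside the bed frame on its +x side. The gap between the ladder and the bed frame is 210 mm.

The ladder's nearest face is 210 mm from the bed frame's +x face.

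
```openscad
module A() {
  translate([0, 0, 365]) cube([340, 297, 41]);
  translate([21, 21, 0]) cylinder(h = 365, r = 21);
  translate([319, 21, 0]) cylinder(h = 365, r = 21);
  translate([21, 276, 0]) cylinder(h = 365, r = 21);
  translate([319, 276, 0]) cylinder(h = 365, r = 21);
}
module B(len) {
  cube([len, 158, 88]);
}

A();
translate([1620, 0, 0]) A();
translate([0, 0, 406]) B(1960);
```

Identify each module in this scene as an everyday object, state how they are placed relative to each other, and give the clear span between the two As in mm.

A is a stool. B is a beam. A beam spans the tops of two stools. The clear span between the two stools is 1280 mm.

Second stool starts at x = 1620; first ends at x = 340; clear span = 1620 − 340 = 1280 mm.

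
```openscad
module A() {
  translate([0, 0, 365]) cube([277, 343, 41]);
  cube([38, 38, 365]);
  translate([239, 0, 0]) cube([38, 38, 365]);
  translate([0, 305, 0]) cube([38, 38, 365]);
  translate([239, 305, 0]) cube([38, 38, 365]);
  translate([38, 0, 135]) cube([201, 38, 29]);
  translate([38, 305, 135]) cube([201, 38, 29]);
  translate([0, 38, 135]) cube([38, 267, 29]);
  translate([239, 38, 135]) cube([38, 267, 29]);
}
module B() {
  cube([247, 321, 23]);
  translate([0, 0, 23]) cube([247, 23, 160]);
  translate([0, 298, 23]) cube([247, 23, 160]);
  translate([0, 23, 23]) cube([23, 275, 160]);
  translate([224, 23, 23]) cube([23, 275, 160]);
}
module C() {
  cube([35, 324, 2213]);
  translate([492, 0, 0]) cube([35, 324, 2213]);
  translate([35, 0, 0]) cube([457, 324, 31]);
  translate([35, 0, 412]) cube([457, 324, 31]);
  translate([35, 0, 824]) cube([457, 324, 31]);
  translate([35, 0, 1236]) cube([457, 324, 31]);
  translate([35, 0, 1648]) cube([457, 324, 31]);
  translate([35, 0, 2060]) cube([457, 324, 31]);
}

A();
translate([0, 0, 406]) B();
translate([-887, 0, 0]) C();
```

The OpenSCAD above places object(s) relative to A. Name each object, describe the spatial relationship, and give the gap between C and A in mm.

The bookshelf's nearest face is 360 mm from the stool's −x face.

A is a stool. B is an open box. C is a bookshelf. The open box is on top of the stool. The bookshelf is on the floor beside the stool on its −x side. The gap between the bookshelf and the stool is 360 mm.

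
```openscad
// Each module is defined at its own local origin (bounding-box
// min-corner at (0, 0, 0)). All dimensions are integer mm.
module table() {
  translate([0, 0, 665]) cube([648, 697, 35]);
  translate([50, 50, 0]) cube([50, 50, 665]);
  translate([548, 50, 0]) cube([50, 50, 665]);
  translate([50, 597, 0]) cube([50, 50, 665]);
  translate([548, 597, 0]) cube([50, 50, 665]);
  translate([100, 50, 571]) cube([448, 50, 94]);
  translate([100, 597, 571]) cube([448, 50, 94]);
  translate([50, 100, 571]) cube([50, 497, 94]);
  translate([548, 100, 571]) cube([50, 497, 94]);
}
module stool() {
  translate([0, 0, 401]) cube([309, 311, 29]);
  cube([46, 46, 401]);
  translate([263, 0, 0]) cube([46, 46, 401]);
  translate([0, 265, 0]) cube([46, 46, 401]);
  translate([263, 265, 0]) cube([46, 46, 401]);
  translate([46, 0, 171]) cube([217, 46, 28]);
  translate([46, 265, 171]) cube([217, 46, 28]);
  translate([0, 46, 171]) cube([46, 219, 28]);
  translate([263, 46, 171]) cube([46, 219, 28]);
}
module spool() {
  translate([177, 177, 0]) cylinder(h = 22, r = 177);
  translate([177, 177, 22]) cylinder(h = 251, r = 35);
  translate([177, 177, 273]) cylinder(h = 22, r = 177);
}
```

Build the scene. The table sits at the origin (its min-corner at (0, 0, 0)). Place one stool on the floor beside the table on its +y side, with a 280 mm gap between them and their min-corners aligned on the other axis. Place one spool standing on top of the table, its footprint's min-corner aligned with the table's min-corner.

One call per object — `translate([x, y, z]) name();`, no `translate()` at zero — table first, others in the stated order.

table();
translate([0, 977, 0]) stool();
translate([0, 0, 700]) spool();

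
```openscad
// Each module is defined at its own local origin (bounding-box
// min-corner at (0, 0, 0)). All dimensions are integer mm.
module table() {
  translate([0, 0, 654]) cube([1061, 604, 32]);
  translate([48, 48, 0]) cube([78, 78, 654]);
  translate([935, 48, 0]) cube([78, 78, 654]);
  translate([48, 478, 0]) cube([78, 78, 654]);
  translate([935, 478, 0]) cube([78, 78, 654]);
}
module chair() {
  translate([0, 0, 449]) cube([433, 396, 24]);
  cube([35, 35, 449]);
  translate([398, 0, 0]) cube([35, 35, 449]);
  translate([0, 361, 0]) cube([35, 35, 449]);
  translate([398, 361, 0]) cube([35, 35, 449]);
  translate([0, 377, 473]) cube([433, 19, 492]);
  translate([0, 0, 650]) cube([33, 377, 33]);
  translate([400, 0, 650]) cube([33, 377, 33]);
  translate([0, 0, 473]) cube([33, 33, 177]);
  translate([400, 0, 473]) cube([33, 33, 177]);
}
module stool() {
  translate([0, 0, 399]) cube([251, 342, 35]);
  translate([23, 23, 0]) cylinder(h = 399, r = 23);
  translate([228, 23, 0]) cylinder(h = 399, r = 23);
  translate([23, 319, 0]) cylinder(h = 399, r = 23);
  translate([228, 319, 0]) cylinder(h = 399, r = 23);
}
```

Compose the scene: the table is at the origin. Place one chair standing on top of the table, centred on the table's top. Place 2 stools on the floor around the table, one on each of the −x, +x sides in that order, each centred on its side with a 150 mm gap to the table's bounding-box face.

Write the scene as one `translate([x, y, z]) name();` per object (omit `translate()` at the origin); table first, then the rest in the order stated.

table();
translate([314, 104, 686]) chair();
translate([-401, 131, 0]) stool();
translate([1211, 131, 0]) stool();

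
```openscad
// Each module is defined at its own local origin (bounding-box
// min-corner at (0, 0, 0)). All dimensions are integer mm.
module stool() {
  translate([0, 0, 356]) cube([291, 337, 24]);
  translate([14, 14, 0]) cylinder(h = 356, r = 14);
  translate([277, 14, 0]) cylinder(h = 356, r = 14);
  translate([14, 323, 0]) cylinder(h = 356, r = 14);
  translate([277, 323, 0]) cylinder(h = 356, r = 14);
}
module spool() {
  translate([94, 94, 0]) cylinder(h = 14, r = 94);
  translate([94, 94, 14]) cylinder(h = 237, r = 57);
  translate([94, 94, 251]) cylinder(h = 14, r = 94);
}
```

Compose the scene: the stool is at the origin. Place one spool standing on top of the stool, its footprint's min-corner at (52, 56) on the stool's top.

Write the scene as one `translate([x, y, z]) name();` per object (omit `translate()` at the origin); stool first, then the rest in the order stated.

stool();
translate([52, 56, 380]) spool();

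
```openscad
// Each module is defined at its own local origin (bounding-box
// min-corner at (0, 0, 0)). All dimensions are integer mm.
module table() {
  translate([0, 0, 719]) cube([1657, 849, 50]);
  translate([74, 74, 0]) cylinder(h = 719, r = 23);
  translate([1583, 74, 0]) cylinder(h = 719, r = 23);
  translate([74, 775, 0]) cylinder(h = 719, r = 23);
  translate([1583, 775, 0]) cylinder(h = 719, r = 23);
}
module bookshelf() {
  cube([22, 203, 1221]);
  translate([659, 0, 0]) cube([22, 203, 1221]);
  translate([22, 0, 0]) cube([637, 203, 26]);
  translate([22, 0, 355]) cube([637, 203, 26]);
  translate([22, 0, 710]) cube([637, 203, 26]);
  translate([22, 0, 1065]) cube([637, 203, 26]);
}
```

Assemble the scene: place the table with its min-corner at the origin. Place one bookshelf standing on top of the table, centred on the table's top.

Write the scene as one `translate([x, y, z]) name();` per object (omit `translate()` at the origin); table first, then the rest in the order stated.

table();
translate([488, 323, 769]) bookshelf();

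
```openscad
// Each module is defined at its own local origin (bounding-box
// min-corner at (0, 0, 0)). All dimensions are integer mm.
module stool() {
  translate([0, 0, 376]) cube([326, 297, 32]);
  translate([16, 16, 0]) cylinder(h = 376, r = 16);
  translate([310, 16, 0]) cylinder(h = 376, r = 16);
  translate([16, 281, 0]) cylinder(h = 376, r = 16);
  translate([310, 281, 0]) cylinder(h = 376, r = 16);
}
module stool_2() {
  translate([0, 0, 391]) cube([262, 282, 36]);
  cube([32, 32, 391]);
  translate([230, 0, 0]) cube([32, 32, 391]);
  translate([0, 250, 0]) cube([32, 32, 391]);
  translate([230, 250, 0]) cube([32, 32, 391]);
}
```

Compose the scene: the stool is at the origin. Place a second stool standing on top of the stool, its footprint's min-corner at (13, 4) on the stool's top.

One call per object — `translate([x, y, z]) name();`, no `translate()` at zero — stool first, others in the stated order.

stool();
translate([13, 4, 408]) stool_2();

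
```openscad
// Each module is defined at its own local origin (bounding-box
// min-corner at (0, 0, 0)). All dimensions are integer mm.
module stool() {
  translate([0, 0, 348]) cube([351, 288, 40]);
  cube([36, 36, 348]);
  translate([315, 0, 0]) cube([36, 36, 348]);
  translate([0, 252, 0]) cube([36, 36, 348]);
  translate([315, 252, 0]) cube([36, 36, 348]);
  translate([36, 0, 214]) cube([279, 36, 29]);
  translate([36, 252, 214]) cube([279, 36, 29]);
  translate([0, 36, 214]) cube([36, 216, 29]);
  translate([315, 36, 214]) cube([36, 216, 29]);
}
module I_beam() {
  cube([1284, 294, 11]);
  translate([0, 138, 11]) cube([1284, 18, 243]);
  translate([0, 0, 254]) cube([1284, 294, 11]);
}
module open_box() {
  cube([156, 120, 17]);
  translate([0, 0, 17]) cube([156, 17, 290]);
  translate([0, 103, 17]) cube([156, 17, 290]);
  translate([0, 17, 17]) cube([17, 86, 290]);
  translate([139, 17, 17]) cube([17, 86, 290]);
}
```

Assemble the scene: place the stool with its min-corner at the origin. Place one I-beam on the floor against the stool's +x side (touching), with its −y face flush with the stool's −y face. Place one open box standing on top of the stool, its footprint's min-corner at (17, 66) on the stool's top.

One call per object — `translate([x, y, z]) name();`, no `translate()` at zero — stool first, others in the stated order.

stool();
translate([351, 0, 0]) I_beam();
translate([17, 66, 388]) open_box();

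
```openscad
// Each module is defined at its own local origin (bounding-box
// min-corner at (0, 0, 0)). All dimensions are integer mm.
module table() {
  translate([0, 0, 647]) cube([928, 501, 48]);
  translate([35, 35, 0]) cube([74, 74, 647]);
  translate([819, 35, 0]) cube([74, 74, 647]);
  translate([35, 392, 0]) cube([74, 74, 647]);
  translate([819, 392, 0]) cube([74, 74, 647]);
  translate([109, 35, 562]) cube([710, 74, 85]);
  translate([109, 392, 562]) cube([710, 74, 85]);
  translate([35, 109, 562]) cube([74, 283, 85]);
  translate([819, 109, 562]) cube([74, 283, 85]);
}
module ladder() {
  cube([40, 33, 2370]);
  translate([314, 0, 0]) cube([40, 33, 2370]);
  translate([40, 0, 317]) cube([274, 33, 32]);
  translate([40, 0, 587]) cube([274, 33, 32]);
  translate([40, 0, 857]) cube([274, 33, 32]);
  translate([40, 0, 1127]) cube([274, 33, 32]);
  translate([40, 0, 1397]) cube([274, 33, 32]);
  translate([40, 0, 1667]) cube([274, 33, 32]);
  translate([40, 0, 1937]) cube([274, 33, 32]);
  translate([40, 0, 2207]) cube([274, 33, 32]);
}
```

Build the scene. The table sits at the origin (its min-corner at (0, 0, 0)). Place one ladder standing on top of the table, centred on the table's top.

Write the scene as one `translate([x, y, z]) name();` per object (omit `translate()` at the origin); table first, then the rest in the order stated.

table();
translate([287, 234, 695]) ladder();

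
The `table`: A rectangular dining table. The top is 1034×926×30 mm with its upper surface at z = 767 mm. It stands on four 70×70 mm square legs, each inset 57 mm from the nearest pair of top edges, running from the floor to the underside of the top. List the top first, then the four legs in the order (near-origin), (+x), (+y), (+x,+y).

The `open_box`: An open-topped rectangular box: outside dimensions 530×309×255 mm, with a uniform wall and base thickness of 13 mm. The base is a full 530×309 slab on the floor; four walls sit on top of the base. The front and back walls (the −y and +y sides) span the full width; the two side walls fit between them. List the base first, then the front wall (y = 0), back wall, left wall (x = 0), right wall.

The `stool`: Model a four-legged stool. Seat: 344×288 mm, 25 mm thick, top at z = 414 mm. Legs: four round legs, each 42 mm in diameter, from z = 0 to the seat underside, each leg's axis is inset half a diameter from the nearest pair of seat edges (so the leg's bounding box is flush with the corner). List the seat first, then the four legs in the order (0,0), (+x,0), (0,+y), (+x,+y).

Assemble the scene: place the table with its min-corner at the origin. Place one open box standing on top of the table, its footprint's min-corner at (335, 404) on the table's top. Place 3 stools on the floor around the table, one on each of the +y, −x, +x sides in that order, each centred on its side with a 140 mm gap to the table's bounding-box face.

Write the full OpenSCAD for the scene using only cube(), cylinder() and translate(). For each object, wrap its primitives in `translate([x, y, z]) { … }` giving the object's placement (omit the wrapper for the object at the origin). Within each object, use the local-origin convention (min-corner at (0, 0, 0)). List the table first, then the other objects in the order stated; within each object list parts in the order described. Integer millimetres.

translate([0, 0, 737]) cube([1034, 926, 30]);
translate([57, 57, 0]) cube([70, 70, 737]);
translate([907, 57, 0]) cube([70, 70, 737]);
translate([57, 799, 0]) cube([70, 70, 737]);
translate([907, 799, 0]) cube([70, 70, 737]);
translate([335, 404, 767]) {
  cube([530, 309, 13]);
  translate([0, 0, 13]) cube([530, 13, 242]);
  translate([0, 296, 13]) cube([530, 13, 242]);
  translate([0, 13, 13]) cube([13, 283, 242]);
  translate([517, 13, 13]) cube([13, 283, 242]);
}
translate([345, 1066, 0]) {
  translate([0, 0, 389]) cube([344, 288, 25]);
  translate([21, 21, 0]) cylinder(h = 389, r = 21);
  translate([323, 21, 0]) cylinder(h = 389, r = 21);
  translate([21, 267, 0]) cylinder(h = 389, r = 21);
  translate([323, 267, 0]) cylinder(h = 389, r = 21);
}
translate([-484, 319, 0]) {
  translate([0, 0, 389]) cube([344, 288, 25]);
  translate([21, 21, 0]) cylinder(h = 389, r = 21);
  translate([323, 21, 0]) cylinder(h = 389, r = 21);
  translate([21, 267, 0]) cylinder(h = 389, r = 21);
  translate([323, 267, 0]) cylinder(h = 389, r = 21);
}
translate([1174, 319, 0]) {
  translate([0, 0, 389]) cube([344, 288, 25]);
  translate([21, 21, 0]) cylinder(h = 389, r = 21);
  translate([323, 21, 0]) cylinder(h = 389, r = 21);
  translate([21, 267, 0]) cylinder(h = 389, r = 21);
  translate([323, 267, 0]) cylinder(h = 389, r = 21);
}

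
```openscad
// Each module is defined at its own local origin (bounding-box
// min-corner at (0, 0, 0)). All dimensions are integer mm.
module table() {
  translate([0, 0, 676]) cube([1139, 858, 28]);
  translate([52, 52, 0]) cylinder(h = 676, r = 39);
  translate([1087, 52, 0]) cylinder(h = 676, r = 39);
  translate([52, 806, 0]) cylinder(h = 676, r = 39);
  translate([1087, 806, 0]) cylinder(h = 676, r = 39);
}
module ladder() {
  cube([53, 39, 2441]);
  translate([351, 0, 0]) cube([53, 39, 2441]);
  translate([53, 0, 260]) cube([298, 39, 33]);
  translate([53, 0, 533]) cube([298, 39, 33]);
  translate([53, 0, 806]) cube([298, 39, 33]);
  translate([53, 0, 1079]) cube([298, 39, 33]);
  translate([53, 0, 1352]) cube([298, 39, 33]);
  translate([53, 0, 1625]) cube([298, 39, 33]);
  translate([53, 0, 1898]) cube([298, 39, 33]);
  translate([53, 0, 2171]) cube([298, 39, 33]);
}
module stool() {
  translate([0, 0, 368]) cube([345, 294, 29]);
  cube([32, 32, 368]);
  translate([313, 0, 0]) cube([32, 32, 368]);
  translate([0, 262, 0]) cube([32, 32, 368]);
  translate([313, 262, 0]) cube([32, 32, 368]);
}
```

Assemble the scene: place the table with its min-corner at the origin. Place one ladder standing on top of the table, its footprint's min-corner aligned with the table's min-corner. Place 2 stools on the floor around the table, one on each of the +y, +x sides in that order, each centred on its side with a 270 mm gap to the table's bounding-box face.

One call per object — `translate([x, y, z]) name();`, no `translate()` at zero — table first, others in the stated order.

table();
translate([0, 0, 704]) ladder();
translate([397, 1128, 0]) stool();
translate([1409, 282, 0]) stool();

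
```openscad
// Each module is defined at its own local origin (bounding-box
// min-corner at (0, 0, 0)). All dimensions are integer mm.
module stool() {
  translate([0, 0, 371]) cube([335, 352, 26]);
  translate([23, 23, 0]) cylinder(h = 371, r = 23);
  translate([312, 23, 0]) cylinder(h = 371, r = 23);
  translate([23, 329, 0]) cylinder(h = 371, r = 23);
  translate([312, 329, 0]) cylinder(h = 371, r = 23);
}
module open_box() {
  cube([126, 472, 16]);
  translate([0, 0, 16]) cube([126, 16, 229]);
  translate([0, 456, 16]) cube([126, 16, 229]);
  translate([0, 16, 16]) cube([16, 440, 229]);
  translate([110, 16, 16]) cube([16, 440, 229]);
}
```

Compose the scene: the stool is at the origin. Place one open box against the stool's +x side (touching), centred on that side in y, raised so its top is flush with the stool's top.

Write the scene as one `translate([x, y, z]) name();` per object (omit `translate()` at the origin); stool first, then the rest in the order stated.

stool();
translate([335, -60, 152]) open_box();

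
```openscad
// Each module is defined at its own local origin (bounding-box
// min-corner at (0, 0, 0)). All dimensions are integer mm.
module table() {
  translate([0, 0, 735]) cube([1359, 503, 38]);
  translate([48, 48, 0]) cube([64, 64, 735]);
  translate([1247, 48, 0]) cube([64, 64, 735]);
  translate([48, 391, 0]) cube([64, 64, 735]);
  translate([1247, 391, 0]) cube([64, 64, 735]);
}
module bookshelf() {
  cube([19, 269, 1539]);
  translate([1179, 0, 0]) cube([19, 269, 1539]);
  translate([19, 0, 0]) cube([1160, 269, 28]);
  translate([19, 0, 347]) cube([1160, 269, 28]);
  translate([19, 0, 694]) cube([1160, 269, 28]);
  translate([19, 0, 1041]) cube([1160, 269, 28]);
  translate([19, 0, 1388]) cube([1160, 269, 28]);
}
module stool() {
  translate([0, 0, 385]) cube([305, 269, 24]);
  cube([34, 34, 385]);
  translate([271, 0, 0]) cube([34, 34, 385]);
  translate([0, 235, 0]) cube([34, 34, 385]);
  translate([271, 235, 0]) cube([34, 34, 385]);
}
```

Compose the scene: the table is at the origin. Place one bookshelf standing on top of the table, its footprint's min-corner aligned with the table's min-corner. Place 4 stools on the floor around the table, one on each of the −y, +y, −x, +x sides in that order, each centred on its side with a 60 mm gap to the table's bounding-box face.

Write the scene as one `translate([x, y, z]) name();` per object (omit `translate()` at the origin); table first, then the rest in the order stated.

table();
translate([0, 0, 773]) bookshelf();
translate([527, -329, 0]) stool();
translate([527, 563, 0]) stool();
translate([-365, 117, 0]) stool();
translate([1419, 117, 0]) stool();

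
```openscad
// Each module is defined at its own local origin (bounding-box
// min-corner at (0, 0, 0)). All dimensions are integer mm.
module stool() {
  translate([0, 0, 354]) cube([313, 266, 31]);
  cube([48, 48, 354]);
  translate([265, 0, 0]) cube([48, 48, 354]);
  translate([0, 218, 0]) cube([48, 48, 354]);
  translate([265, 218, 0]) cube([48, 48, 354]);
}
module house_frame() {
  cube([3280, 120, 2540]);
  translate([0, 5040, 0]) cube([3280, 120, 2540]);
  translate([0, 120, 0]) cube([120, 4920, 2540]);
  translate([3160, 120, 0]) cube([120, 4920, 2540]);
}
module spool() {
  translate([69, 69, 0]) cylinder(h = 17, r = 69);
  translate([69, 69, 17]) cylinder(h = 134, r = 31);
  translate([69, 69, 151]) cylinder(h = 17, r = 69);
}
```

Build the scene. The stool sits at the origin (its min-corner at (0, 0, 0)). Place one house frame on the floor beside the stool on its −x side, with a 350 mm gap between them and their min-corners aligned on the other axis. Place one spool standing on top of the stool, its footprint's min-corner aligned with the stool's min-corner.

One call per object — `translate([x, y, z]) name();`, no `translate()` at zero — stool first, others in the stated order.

stool();
translate([-3630, 0, 0]) house_frame();
translate([0, 0, 385]) spool();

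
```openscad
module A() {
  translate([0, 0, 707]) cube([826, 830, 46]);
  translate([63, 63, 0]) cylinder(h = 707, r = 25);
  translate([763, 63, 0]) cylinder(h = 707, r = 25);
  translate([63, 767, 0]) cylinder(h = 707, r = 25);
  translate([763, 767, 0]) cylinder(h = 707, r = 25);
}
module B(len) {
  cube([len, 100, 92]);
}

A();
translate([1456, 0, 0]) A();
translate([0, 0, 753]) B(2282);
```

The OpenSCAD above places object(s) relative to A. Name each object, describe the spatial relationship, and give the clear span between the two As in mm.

Second table starts at x = 1456; first ends at x = 826; clear span = 1456 − 826 = 630 mm.

A is a table. B is a beam. A beam spans the tops of two tables. The clear span between the two tables is 630 mm.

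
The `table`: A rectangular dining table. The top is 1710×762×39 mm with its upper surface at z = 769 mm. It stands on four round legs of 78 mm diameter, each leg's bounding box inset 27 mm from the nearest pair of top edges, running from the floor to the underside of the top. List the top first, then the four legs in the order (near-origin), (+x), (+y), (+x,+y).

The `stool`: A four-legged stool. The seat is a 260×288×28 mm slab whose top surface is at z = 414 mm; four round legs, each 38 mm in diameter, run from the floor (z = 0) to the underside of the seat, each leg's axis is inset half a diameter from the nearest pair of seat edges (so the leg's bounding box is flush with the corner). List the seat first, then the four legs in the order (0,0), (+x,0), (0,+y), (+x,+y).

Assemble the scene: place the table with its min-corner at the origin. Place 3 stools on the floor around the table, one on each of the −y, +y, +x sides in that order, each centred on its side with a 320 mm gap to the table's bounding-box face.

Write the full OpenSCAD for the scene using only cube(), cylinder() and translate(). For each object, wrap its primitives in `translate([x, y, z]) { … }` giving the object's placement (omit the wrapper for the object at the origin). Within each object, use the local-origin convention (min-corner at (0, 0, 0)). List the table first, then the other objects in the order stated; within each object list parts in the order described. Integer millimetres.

translate([0, 0, 730]) cube([1710, 762, 39]);
translate([66, 66, 0]) cylinder(h = 730, r = 39);
translate([1644, 66, 0]) cylinder(h = 730, r = 39);
translate([66, 696, 0]) cylinder(h = 730, r = 39);
translate([1644, 696, 0]) cylinder(h = 730, r = 39);
translate([725, -608, 0]) {
  translate([0, 0, 386]) cube([260, 288, 28]);
  translate([19, 19, 0]) cylinder(h = 386, r = 19);
  translate([241, 19, 0]) cylinder(h = 386, r = 19);
  translate([19, 269, 0]) cylinder(h = 386, r = 19);
  translate([241, 269, 0]) cylinder(h = 386, r = 19);
}
translate([725, 1082, 0]) {
  translate([0, 0, 386]) cube([260, 288, 28]);
  translate([19, 19, 0]) cylinder(h = 386, r = 19);
  translate([241, 19, 0]) cylinder(h = 386, r = 19);
  translate([19, 269, 0]) cylinder(h = 386, r = 19);
  translate([241, 269, 0]) cylinder(h = 386, r = 19);
}
translate([2030, 237, 0]) {
  translate([0, 0, 386]) cube([260, 288, 28]);
  translate([19, 19, 0]) cylinder(h = 386, r = 19);
  translate([241, 19, 0]) cylinder(h = 386, r = 19);
  translate([19, 269, 0]) cylinder(h = 386, r = 19);
  translate([241, 269, 0]) cylinder(h = 386, r = 19);
}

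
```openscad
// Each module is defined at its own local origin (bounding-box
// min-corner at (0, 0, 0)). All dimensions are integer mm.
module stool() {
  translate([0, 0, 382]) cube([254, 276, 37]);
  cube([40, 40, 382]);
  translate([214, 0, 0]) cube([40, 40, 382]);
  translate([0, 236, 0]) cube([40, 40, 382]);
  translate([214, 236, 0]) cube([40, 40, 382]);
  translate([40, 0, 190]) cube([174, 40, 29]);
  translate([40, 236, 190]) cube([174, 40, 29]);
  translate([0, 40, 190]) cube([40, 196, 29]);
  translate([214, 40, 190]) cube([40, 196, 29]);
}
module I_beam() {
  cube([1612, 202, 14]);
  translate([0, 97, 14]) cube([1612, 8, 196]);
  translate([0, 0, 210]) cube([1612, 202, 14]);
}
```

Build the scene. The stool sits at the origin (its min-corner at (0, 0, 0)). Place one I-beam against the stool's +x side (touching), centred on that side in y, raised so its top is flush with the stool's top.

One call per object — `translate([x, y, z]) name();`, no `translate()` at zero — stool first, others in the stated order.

stool();
translate([254, 37, 195]) I_beam();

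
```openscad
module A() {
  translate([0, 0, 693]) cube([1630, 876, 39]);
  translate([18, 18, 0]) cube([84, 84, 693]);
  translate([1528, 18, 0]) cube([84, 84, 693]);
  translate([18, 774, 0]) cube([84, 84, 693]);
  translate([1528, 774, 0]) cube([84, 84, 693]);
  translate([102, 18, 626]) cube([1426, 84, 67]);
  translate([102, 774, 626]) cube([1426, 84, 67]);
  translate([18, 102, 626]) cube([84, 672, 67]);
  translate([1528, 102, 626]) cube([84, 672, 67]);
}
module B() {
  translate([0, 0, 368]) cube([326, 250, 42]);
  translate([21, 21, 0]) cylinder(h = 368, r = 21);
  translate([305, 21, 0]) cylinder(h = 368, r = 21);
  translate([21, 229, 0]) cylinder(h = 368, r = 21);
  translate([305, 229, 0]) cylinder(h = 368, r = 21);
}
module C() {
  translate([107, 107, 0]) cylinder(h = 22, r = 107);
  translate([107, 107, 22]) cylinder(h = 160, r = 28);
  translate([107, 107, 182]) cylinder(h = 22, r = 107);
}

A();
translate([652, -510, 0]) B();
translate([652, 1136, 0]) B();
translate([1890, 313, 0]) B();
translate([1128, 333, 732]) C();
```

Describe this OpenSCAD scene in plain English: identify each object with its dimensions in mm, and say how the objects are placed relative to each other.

A is a table: top 1630 mm (x) × 876 mm (y), 39 mm thick, upper face at z = 732 mm, on four 84×84 mm square legs, each inset 18 mm from the nearest pair of top edges, running from z = 0 to the bottom of the top. Four apron rails, 84 mm thick and 67 mm tall, run between adjacent legs with their top edges flush with the underside of the top and their outer faces flush with the legs' outer faces.

B is a four-legged stool. The seat is 326×250 mm, 42 mm thick, top at z = 410 mm. It stands on four round legs, each 42 mm in diameter, from z = 0 to the seat underside, each leg's axis is inset half a diameter from the nearest pair of seat edges (so the leg's bounding box is flush with the corner).

C is a spool: two coaxial disc flanges of radius 107 mm and thickness 22 mm, joined by a core cylinder of radius 28 mm and height 160 mm. The lower flange rests on z = 0 and the three cylinders share a vertical axis.

Three stools sit around the table at the −y, +y, +x sides. The spool is on top of the table.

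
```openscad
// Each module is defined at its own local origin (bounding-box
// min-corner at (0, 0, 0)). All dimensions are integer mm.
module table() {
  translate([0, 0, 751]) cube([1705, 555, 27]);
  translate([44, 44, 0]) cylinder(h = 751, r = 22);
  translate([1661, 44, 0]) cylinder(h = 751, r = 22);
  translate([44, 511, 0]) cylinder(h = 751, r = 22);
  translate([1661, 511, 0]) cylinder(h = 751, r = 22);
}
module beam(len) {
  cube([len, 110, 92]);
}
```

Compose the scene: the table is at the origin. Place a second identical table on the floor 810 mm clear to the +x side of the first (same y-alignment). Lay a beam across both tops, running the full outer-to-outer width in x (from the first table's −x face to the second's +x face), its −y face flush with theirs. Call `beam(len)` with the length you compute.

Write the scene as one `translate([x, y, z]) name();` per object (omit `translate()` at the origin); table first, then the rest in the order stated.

table();
translate([2515, 0, 0]) table();
translate([0, 0, 778]) beam(4220);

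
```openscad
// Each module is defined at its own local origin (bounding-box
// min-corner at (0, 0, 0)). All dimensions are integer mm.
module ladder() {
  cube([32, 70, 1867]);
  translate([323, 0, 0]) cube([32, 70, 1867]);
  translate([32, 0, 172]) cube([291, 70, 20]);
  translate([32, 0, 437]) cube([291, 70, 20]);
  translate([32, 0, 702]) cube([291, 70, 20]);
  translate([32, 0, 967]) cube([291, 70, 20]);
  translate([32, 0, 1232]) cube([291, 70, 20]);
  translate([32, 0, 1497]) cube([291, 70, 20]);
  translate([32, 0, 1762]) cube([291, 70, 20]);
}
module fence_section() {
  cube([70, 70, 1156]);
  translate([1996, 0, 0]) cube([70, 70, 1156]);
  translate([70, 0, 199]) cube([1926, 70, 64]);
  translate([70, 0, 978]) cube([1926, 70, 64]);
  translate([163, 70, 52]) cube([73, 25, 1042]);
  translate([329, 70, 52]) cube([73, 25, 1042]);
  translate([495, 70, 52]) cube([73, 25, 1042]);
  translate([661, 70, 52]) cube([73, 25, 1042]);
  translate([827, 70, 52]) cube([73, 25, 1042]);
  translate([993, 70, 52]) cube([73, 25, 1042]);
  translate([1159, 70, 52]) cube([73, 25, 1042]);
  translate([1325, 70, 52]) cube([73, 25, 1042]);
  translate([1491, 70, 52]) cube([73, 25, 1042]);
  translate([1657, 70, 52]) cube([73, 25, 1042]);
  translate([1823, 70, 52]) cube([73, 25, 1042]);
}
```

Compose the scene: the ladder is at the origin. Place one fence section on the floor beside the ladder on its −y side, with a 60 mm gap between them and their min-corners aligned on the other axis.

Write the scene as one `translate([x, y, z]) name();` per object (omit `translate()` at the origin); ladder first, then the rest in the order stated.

ladder();
translate([0, -155, 0]) fence_section();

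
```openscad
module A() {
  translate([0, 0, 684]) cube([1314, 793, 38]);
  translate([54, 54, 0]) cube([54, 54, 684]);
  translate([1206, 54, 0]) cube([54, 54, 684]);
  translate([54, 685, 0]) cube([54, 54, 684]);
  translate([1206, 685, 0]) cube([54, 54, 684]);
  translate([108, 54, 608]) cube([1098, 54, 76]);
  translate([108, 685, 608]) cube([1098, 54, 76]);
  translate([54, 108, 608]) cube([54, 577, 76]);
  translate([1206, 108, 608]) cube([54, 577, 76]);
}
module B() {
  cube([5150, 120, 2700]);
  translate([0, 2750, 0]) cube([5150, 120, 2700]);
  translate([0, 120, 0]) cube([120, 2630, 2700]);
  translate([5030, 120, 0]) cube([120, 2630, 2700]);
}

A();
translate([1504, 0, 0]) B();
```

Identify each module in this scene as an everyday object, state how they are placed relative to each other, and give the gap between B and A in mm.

The house frame's nearest face is 190 mm from the table's +x face.

A is a table. B is a house frame. The house frame is on the floor beside the table on its +x side. The gap between the house frame and the table is 190 mm.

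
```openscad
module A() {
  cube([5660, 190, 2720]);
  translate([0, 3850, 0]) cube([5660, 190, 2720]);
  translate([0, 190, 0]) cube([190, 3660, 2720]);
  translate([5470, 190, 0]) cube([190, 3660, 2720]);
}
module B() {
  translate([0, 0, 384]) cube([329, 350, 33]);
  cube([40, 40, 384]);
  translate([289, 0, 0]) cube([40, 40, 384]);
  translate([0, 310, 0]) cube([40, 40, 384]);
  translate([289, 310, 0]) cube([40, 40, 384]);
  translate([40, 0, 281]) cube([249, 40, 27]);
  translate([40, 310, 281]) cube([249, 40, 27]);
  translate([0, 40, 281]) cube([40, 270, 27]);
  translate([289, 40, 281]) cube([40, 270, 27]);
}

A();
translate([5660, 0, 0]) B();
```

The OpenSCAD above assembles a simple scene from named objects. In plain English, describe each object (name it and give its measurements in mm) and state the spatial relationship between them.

A is the wall frame of a small rectangular building: four walls, each 2720 mm tall and 190 mm thick, enclosing a footprint 5660 mm (x) by 4040 mm (y) outside-to-outside, with no floor or roof. The front and back walls (the −y and +y sides) span the full width; the two side walls fit between them.

B is a simple wooden stool: a rectangular seat 329 mm (x) by 350 mm (y), 33 mm thick, top face at z = 417 mm, on four square legs, each 40×40 mm in cross-section. The legs rest on z = 0, each flush with a corner of the seat. Four stretchers, 40 mm wide and 27 mm tall, connect adjacent legs with their undersides at z = 281 mm, each running between the inner faces of the legs it joins and aligned with the legs' outer faces on the other axis.

The stool is against the house frame's +x side, with their −y faces flush.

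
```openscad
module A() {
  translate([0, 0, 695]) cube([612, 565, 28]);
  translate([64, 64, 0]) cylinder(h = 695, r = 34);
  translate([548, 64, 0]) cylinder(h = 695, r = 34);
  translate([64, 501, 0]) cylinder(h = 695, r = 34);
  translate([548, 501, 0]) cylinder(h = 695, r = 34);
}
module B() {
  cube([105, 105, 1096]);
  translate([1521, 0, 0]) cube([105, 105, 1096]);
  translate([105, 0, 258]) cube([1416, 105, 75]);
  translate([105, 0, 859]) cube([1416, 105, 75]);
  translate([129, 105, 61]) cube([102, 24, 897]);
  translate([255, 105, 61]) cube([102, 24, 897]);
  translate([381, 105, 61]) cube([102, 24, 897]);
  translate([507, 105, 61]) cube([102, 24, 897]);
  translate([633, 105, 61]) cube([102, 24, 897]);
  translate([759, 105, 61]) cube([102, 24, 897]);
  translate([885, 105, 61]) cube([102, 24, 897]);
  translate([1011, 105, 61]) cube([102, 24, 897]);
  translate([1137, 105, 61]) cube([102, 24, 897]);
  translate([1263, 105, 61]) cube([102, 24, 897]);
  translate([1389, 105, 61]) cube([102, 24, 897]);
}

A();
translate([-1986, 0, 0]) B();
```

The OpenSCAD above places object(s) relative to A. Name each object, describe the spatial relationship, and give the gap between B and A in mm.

The fence section's nearest face is 360 mm from the table's −x face.

A is a table. B is a fence section. The fence section is on the floor beside the table on its −x side. The gap between the fence section and the table is 360 mm.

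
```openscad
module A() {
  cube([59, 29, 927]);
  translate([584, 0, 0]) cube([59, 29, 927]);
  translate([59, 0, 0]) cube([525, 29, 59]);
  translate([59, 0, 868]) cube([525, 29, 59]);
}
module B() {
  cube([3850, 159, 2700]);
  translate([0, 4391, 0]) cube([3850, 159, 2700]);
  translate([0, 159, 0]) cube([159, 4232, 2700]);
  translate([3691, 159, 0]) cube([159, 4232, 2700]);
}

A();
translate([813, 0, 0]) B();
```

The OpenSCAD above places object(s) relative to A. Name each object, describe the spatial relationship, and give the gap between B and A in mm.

A is a picture frame. B is a house frame. The house frame is on the floor beside the picture frame on its +x side. The gap between the house frame and the picture frame is 170 mm.

The house frame's nearest face is 170 mm from the picture frame's +x face.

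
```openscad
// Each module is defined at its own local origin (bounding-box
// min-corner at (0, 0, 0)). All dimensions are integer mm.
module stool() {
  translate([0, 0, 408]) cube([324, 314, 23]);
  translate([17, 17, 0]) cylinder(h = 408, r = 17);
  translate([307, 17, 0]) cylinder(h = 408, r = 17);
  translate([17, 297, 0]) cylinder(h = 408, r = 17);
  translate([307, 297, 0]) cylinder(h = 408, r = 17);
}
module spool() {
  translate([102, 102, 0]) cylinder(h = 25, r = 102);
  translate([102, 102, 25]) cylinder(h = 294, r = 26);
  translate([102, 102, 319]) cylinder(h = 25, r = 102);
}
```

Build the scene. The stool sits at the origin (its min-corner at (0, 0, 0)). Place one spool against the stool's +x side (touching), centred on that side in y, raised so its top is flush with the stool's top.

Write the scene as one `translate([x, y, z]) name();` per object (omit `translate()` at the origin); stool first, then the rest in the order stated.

stool();
translate([324, 55, 87]) spool();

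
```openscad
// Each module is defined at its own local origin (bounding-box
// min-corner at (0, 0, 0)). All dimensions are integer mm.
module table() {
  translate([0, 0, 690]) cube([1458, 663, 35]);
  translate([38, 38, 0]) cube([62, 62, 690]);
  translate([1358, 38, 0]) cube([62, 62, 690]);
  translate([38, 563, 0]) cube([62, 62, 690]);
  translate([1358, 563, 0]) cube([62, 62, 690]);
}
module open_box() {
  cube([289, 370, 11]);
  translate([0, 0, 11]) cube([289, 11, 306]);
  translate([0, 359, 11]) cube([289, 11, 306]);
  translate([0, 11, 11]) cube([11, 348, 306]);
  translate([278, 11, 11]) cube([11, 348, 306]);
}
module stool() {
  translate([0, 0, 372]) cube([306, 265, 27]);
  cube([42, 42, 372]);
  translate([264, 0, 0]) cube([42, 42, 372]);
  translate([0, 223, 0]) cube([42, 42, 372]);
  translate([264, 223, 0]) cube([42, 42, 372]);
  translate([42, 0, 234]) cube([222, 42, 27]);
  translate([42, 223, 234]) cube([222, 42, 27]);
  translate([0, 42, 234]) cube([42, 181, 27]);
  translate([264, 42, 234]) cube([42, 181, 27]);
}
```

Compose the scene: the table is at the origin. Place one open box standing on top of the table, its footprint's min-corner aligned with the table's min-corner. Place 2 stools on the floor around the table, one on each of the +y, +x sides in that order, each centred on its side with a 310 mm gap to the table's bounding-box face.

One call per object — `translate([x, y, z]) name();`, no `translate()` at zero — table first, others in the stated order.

table();
translate([0, 0, 725]) open_box();
translate([576, 973, 0]) stool();
translate([1768, 199, 0]) stool();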